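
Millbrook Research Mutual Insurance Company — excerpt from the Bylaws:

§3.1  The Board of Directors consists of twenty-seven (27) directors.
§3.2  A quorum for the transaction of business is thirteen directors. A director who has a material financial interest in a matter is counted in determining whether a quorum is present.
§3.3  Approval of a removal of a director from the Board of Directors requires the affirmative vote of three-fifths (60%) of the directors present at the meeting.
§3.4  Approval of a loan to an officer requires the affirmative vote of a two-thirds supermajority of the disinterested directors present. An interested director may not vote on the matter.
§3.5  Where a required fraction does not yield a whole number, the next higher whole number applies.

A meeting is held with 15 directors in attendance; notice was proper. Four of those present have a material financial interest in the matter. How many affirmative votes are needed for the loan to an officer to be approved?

8

The loan to an officer requires two-thirds of the disinterested directors present (15 − 4 = 11).
2/3 of 11 = 7.33, rounded up to 8.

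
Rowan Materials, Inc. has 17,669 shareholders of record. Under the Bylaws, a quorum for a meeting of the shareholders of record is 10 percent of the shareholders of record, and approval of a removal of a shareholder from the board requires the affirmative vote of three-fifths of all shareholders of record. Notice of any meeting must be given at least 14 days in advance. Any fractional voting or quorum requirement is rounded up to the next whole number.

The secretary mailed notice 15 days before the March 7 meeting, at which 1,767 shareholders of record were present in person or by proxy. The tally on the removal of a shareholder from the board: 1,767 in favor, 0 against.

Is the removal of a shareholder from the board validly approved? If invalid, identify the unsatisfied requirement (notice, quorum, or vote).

Notice: 15 days given; 14 required. Satisfied.
Quorum: 10% of 17,669 = 1,766.90, rounded up to 1,767; 1,767 present. Satisfied.
Vote: requires three-fifths of all shareholders of record (17,669); 3/5 of 17669 = 10601.40, rounded up to 10602, so 10,602 needed; 1,767 in favor. Not satisfied.

Invalid — vote requirement not satisfied.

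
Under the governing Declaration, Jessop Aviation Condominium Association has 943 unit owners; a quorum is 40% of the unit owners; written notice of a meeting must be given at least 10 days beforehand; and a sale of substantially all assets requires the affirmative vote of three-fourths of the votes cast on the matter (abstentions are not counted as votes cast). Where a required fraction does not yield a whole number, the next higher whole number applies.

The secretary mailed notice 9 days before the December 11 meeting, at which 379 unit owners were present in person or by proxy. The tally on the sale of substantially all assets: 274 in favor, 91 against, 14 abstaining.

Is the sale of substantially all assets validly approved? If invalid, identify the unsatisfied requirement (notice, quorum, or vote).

Invalid — notice requirement not satisfied.

Notice: 9 days given; 10 required. Not satisfied.
Quorum: 40% of 943 = 377.20, rounded up to 378; 379 present. Satisfied.
Vote: requires three-fourths of the votes cast (379 − 14 abstaining = 365); 3/4 of 365 = 273.75, rounded up to 274, so 274 needed; 274 in favor. Satisfied.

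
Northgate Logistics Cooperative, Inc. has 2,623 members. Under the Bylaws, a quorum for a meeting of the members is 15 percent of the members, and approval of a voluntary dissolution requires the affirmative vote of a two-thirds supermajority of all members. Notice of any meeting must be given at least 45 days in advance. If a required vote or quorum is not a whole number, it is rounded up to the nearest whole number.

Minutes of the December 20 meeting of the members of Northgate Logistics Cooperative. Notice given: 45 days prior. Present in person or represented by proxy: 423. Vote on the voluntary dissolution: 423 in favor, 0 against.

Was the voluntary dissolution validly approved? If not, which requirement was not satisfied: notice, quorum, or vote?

Notice: 45 days given; 45 required. Satisfied.
Quorum: 15% of 2,623 = 393.45, rounded up to 394; 423 present. Satisfied.
Vote: requires two-thirds of all members (2,623); 2/3 of 2623 = 1748.67, rounded up to 1749, so 1,749 needed; 423 in favor. Not satisfied.

Invalid — vote requirement not satisfied.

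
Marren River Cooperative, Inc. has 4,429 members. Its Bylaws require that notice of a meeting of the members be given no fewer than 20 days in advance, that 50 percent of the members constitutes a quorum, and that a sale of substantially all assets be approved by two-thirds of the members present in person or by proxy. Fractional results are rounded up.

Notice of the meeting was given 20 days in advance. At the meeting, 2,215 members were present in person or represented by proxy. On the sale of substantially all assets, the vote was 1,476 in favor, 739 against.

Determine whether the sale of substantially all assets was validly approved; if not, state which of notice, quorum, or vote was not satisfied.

Notice: 20 days given; 20 required. Satisfied.
Quorum: 50% of 4,429 = 2,214.50, rounded up to 2,215; 2,215 present. Satisfied.
Vote: requires two-thirds of those present (2,215); 2/3 of 2215 = 1476.67, rounded up to 1477, so 1,477 needed; 1,476 in favor. Not satisfied.

Invalid — vote requirement not satisfied.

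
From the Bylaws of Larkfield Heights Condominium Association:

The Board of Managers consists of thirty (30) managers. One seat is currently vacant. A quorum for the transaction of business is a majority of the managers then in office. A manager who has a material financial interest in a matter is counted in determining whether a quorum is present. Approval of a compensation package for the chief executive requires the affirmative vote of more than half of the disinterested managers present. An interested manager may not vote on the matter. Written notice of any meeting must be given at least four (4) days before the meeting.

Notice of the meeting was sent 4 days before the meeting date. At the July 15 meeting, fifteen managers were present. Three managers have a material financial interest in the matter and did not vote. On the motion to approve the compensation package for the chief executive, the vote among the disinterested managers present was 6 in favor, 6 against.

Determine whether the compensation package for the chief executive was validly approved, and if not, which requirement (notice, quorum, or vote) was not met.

Notice: 4 days given; 4 required (4 ≥ 4). Satisfied.
Quorum: 15 present (interested managers count toward quorum); quorum is 15. Satisfied.
Vote: the compensation package for the chief executive requires a majority of the disinterested managers present (15 − 3 = 12). A majority of 12 is 7, so 7 affirmative votes are needed; 6 voted in favor. Not satisfied.

Invalid — vote requirement not satisfied.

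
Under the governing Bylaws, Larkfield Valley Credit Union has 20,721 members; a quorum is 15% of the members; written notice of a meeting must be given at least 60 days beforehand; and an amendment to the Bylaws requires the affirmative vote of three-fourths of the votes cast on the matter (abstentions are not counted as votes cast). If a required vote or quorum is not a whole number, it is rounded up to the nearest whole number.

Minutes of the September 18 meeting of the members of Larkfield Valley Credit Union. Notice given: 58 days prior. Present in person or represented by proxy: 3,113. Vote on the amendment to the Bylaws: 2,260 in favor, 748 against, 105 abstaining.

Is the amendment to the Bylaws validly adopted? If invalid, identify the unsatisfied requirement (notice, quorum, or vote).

Notice: 58 days given; 60 required. Not satisfied.
Quorum: 15% of 20,721 = 3,108.15, rounded up to 3,109; 3,113 present. Satisfied.
Vote: requires three-fourths of the votes cast (3,113 − 105 abstaining = 3,008); 3/4 of 3008 = 2256, so 2,256 needed; 2,260 in favor. Satisfied.

Invalid — notice requirement not satisfied.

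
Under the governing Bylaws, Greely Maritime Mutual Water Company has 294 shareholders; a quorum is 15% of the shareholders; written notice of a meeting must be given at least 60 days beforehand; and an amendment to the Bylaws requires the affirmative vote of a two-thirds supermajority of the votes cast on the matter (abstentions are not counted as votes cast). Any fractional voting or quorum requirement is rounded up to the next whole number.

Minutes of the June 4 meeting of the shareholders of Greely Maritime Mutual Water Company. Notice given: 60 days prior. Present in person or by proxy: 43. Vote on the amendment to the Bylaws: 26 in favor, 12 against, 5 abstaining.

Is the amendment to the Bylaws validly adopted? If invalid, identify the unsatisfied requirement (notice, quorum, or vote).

Invalid — quorum requirement not satisfied.

Notice: 60 days given; 60 required. Satisfied.
Quorum: 15% of 294 = 44.10, rounded up to 45; 43 present. Not satisfied.
Vote: requires two-thirds of the votes cast (43 − 5 abstaining = 38); 2/3 of 38 = 25.33, rounded up to 26, so 26 needed; 26 in favor. Satisfied.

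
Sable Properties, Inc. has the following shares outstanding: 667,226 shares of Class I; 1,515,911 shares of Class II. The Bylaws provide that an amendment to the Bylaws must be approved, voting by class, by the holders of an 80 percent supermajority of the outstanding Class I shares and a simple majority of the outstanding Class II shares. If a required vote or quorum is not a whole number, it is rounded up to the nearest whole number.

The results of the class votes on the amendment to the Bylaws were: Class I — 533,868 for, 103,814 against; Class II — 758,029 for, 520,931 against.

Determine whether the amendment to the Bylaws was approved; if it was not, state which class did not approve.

Approved — every class gave the required vote.

Class I: 4/5 of 667226 = 533780.80, rounded up to 533781; 533,781 required, 533,868 in favor — approved.
Class II: a majority of 1515911 is 757956; 757,956 required, 758,029 in favor — approved.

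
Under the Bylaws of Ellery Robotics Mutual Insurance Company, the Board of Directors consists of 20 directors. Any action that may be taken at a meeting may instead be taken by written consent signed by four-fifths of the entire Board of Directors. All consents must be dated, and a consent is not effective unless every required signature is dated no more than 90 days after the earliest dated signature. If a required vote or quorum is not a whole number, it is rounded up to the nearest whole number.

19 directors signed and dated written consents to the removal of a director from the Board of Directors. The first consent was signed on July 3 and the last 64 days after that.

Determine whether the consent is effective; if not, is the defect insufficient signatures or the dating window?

Effective — both the signature and dating-window requirements are satisfied.

Signatures required: four-fifths of 20 — 4/5 of 20 = 16, so 16 needed; 19 signed. Sufficient.
Dating window: the latest signature is 64 days after the earliest; the limit is 90 days. Within the window.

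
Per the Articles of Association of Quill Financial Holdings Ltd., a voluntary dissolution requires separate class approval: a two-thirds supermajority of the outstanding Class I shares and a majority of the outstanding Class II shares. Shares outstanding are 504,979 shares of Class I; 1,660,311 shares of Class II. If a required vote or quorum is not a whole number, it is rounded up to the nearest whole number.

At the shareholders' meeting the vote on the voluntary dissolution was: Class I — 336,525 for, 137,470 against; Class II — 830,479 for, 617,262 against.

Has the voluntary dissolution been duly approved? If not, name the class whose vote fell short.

Not approved — the Class I shares did not give the required vote.

Class I: 2/3 of 504979 = 336652.67, rounded up to 336653; 336,653 required, 336,525 in favor — not approved.
Class II: a majority of 1660311 is 830156; 830,156 required, 830,479 in favor — approved.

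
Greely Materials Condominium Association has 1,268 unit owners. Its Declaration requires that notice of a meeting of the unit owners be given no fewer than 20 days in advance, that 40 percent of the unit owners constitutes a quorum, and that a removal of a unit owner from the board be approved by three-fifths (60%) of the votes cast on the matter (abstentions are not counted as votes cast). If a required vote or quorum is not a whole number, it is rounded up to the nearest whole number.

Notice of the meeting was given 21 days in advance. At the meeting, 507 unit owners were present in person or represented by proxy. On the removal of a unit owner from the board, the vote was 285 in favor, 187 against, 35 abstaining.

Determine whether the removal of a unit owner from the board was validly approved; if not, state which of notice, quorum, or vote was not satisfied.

Notice: 21 days given; 20 required. Satisfied.
Quorum: 40% of 1,268 = 507.20, rounded up to 508; 507 present. Not satisfied.
Vote: requires three-fifths of the votes cast (507 − 35 abstaining = 472); 3/5 of 472 = 283.20, rounded up to 284, so 284 needed; 285 in favor. Satisfied.

Invalid — quorum requirement not satisfied.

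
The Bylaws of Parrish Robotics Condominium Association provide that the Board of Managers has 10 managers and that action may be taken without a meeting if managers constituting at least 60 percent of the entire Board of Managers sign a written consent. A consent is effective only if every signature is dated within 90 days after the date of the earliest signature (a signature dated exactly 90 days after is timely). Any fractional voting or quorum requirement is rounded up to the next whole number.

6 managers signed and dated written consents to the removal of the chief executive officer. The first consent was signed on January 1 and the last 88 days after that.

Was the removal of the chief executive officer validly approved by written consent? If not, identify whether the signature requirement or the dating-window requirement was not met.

Signatures required: at least 60 percent of 10 — 3/5 of 10 = 6, so 6 needed; 6 signed. Sufficient.
Dating window: the latest signature is 88 days after the earliest; the limit is 90 days. Within the window.

Effective — both the signature and dating-window requirements are satisfied.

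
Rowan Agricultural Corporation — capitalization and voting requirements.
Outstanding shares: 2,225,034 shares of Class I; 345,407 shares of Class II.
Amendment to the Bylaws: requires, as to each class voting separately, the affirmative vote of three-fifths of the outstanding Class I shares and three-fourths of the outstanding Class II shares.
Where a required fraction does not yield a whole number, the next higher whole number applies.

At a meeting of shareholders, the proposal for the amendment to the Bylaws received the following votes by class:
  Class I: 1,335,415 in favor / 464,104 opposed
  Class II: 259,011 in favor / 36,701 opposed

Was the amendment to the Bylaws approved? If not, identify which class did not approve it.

Class I: 3/5 of 2225034 = 1335020.40, rounded up to 1335021; 1,335,021 required, 1,335,415 in favor — approved.
Class II: 3/4 of 345407 = 259055.25, rounded up to 259056; 259,056 required, 259,011 in favor — not approved.

Not approved — the Class II shares did not give the required vote.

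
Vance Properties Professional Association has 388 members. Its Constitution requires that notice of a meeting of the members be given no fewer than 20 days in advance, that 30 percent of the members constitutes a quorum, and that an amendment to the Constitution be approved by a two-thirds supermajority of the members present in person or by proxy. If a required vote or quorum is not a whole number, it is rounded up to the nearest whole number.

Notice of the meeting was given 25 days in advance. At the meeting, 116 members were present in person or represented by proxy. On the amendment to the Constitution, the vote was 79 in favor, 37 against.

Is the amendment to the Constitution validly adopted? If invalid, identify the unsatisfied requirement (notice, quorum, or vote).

Notice: 25 days given; 20 required. Satisfied.
Quorum: 30% of 388 = 116.40, rounded up to 117; 116 present. Not satisfied.
Vote: requires two-thirds of those present (116); 2/3 of 116 = 77.33, rounded up to 78, so 78 needed; 79 in favor. Satisfied.

Invalid — quorum requirement not satisfied.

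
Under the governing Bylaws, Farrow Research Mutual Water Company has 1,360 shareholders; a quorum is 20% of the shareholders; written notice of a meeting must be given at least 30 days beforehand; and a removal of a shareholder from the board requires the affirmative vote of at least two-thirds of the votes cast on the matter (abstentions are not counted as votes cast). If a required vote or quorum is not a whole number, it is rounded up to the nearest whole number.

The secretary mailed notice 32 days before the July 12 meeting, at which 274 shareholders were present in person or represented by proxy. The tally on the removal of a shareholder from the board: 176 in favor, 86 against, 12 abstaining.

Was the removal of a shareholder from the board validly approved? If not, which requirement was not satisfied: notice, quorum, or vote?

Notice: 32 days given; 30 required. Satisfied.
Quorum: 20% of 1,360 = 272; 274 present. Satisfied.
Vote: requires two-thirds of the votes cast (274 − 12 abstaining = 262); 2/3 of 262 = 174.67, rounded up to 175, so 175 needed; 176 in favor. Satisfied.

Valid — all requirements satisfied.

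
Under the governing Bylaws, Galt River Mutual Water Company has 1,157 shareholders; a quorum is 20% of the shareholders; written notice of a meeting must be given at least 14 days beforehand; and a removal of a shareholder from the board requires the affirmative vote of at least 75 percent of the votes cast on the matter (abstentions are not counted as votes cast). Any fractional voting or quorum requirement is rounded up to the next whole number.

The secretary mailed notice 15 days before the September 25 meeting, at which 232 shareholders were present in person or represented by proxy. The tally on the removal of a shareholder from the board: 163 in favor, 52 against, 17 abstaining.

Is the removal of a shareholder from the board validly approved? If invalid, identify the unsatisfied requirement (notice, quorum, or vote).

Notice: 15 days given; 14 required. Satisfied.
Quorum: 20% of 1,157 = 231.40, rounded up to 232; 232 present. Satisfied.
Vote: requires three-fourths of the votes cast (232 − 17 abstaining = 215); 3/4 of 215 = 161.25, rounded up to 162, so 162 needed; 163 in favor. Satisfied.

Valid — all requirements satisfied.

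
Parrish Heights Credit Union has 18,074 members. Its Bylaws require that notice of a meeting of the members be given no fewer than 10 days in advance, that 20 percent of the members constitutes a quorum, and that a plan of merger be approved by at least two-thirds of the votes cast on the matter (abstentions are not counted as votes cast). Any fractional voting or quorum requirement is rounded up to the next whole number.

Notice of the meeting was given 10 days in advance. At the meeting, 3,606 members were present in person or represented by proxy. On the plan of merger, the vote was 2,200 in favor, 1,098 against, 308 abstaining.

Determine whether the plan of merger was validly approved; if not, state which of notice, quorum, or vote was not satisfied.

Invalid — quorum requirement not satisfied.

Notice: 10 days given; 10 required. Satisfied.
Quorum: 20% of 18,074 = 3,614.80, rounded up to 3,615; 3,606 present. Not satisfied.
Vote: requires two-thirds of the votes cast (3,606 − 308 abstaining = 3,298); 2/3 of 3298 = 2198.67, rounded up to 2199, so 2,199 needed; 2,200 in favor. Satisfied.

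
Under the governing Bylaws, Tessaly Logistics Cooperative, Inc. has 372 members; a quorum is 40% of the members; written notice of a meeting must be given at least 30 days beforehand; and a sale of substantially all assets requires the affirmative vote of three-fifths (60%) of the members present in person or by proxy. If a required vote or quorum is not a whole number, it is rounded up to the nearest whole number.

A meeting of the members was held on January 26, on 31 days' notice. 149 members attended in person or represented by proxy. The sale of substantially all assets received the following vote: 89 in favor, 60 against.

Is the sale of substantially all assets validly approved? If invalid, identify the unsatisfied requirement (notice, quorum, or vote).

Invalid — vote requirement not satisfied.

Notice: 31 days given; 30 required. Satisfied.
Quorum: 40% of 372 = 148.80, rounded up to 149; 149 present. Satisfied.
Vote: requires three-fifths of those present (149); 3/5 of 149 = 89.40, rounded up to 90, so 90 needed; 89 in favor. Not satisfied.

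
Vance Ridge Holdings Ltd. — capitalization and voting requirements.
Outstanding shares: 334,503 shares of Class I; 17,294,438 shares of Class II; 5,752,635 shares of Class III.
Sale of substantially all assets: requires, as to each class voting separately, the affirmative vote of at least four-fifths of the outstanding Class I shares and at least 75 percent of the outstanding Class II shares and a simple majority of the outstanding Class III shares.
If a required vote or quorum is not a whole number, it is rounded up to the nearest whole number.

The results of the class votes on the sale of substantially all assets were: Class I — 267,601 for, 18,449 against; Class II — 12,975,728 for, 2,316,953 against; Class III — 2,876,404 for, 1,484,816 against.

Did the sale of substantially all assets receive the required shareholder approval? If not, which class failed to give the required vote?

Class I: 4/5 of 334503 = 267602.40, rounded up to 267603; 267,603 required, 267,601 in favor — not approved.
Class II: 3/4 of 17294438 = 12970828.50, rounded up to 12970829; 12,970,829 required, 12,975,728 in favor — approved.
Class III: a majority of 5752635 is 2876318; 2,876,318 required, 2,876,404 in favor — approved.

Not approved — the Class I shares did not give the required vote.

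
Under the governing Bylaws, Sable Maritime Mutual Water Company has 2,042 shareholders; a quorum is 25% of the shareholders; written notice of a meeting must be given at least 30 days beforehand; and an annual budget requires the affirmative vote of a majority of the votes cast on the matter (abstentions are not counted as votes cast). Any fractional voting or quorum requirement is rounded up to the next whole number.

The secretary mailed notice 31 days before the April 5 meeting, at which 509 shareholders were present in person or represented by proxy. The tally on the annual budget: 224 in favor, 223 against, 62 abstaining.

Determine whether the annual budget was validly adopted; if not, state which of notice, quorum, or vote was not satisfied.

Invalid — quorum requirement not satisfied.

Notice: 31 days given; 30 required. Satisfied.
Quorum: 25% of 2,042 = 510.50, rounded up to 511; 509 present. Not satisfied.
Vote: requires a majority of the votes cast (509 − 62 abstaining = 447); a majority of 447 is 224, so 224 needed; 224 in favor. Satisfied.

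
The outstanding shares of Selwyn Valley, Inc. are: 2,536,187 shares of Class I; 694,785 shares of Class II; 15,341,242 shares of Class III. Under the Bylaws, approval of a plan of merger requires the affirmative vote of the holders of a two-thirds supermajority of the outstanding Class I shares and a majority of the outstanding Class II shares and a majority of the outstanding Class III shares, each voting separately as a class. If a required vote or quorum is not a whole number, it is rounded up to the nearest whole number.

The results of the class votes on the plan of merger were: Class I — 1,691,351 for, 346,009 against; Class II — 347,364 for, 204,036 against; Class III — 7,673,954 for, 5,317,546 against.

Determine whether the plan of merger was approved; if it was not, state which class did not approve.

Not approved — the Class II shares did not give the required vote.

Class I: 2/3 of 2536187 = 1690791.33, rounded up to 1690792; 1,690,792 required, 1,691,351 in favor — approved.
Class II: a majority of 694785 is 347393; 347,393 required, 347,364 in favor — not approved.
Class III: a majority of 15341242 is 7670622; 7,670,622 required, 7,673,954 in favor — approved.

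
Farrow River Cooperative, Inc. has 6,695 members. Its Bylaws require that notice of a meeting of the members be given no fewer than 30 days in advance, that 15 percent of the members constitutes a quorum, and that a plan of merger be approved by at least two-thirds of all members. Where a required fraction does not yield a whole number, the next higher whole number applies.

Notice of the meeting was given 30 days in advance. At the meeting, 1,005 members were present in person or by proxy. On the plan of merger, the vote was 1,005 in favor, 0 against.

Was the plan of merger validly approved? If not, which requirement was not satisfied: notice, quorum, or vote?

Invalid — vote requirement not satisfied.

Notice: 30 days given; 30 required. Satisfied.
Quorum: 15% of 6,695 = 1,004.25, rounded up to 1,005; 1,005 present. Satisfied.
Vote: requires two-thirds of all members (6,695); 2/3 of 6695 = 4463.33, rounded up to 4464, so 4,464 needed; 1,005 in favor. Not satisfied.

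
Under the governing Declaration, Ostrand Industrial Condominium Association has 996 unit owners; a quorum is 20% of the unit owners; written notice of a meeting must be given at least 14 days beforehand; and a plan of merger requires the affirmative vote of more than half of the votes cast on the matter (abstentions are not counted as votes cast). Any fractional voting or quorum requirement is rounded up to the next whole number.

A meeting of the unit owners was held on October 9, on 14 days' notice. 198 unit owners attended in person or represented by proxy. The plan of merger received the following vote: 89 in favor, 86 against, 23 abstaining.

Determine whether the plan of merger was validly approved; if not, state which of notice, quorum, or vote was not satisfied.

Invalid — quorum requirement not satisfied.

Notice: 14 days given; 14 required. Satisfied.
Quorum: 20% of 996 = 199.20, rounded up to 200; 198 present. Not satisfied.
Vote: requires a majority of the votes cast (198 − 23 abstaining = 175); a majority of 175 is 88, so 88 needed; 89 in favor. Satisfied.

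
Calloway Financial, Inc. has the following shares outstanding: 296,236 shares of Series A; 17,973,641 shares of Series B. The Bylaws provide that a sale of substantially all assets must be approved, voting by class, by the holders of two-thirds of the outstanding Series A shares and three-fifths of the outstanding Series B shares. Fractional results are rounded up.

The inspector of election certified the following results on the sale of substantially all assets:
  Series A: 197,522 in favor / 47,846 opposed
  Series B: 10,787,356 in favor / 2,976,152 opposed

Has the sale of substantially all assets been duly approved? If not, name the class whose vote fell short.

Approved — every class gave the required vote.

Series A: 2/3 of 296236 = 197490.67, rounded up to 197491; 197,491 required, 197,522 in favor — approved.
Series B: 3/5 of 17973641 = 10784184.60, rounded up to 10784185; 10,784,185 required, 10,787,356 in favor — approved.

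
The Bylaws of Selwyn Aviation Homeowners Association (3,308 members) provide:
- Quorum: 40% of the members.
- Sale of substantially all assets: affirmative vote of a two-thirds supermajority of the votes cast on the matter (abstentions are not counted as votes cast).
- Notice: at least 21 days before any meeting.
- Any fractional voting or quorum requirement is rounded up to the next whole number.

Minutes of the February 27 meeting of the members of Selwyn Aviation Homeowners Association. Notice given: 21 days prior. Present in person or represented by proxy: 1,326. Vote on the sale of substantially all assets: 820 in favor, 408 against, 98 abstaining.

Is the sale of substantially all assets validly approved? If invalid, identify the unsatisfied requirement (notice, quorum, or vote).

Valid — all requirements satisfied.

Notice: 21 days given; 21 required. Satisfied.
Quorum: 40% of 3,308 = 1,323.20, rounded up to 1,324; 1,326 present. Satisfied.
Vote: requires two-thirds of the votes cast (1,326 − 98 abstaining = 1,228); 2/3 of 1228 = 818.67, rounded up to 819, so 819 needed; 820 in favor. Satisfied.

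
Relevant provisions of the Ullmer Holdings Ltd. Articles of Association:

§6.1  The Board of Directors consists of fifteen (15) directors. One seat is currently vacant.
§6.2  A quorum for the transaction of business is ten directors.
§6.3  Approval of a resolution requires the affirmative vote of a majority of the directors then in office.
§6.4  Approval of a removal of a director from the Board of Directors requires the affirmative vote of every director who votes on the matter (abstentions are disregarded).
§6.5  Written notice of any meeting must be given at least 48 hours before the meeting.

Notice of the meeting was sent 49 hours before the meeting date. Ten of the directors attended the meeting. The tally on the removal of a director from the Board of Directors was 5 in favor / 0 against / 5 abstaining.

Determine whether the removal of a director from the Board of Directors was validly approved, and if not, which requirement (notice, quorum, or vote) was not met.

Valid — all requirements satisfied.

Notice: 49 hours given; 48 required (49 ≥ 48). Satisfied.
Quorum: 10 present; quorum is 10. Satisfied.
Vote: the removal of a director from the Board of Directors requires the unanimous vote of the votes cast (10 present − 5 abstaining = 5). Unanimous means all 5, so 5 affirmative votes are needed; 5 voted in favor. Satisfied.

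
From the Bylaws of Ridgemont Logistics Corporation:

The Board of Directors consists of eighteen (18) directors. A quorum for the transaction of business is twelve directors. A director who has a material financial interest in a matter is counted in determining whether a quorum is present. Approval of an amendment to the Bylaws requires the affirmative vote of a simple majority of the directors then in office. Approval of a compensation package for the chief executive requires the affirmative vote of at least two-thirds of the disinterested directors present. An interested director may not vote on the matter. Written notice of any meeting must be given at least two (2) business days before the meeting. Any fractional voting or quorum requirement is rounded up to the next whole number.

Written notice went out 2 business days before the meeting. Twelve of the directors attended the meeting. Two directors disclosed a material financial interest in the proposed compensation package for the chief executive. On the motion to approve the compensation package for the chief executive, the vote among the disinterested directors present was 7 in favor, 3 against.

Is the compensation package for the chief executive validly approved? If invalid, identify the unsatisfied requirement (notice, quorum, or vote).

Notice: 2 business days given; 2 required (2 ≥ 2). Satisfied.
Quorum: 12 present (interested directors count toward quorum); quorum is 12. Satisfied.
Vote: the compensation package for the chief executive requires two-thirds of the disinterested directors present (12 − 2 = 10). 2/3 of 10 = 6.67, rounded up to 7, so 7 affirmative votes are needed; 7 voted in favor. Satisfied.

Valid — all requirements satisfied.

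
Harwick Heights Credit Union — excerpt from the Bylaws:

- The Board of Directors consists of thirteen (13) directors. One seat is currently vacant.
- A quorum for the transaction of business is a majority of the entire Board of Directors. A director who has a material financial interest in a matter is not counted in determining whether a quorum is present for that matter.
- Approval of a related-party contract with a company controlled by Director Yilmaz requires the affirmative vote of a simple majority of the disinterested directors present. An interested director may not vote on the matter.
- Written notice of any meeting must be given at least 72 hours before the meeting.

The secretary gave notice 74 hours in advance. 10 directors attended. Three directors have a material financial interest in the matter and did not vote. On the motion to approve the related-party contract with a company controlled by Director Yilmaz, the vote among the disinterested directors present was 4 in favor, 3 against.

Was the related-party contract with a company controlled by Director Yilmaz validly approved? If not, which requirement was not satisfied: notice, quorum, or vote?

Notice: 74 hours given; 72 required (74 ≥ 72). Satisfied.
Quorum: 10 present, but the 3 interested directors do not count, leaving 7. Quorum is 7. Satisfied.
Vote: the related-party contract with a company controlled by Director Yilmaz requires a majority of the disinterested directors present (10 − 3 = 7). A majority of 7 is 4, so 4 affirmative votes are needed; 4 voted in favor. Satisfied.

Valid — all requirements satisfied.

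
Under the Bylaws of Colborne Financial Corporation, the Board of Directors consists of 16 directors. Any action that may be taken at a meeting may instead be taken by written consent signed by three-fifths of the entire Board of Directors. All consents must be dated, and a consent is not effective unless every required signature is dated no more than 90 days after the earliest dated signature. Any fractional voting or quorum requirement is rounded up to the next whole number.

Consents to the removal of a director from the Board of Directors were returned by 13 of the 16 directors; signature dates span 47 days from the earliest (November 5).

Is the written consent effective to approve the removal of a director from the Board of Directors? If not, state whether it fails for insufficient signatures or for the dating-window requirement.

Signatures required: three-fifths of 16 — 3/5 of 16 = 9.60, rounded up to 10, so 10 needed; 13 signed. Sufficient.
Dating window: the latest signature is 47 days after the earliest; the limit is 90 days. Within the window.

Effective — both the signature and dating-window requirements are satisfied.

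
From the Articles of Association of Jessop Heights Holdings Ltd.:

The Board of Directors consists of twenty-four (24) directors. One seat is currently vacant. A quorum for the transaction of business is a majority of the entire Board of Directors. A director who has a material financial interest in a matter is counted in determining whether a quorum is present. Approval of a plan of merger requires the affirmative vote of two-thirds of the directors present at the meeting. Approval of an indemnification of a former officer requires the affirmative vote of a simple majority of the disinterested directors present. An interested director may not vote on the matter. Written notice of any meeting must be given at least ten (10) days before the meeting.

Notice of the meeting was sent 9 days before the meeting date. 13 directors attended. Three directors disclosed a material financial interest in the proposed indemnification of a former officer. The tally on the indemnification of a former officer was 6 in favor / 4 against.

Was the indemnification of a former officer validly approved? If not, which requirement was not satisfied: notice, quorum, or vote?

Notice: 9 days given; 10 required (9 < 10). Not satisfied.
Quorum: 13 present (interested directors count toward quorum); quorum is 13. Satisfied.
Vote: the indemnification of a former officer requires a majority of the disinterested directors present (13 − 3 = 10). A majority of 10 is 6, so 6 affirmative votes are needed; 6 voted in favor. Satisfied.

Invalid — notice requirement not satisfied.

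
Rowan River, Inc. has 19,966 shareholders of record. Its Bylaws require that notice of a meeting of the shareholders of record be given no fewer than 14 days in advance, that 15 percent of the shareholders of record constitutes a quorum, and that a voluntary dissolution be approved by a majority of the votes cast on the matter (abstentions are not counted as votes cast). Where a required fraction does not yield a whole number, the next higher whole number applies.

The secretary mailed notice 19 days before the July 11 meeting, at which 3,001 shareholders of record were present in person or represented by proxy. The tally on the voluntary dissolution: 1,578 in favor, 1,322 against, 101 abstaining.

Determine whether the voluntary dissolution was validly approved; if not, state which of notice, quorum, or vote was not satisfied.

Notice: 19 days given; 14 required. Satisfied.
Quorum: 15% of 19,966 = 2,994.90, rounded up to 2,995; 3,001 present. Satisfied.
Vote: requires a majority of the votes cast (3,001 − 101 abstaining = 2,900); a majority of 2900 is 1451, so 1,451 needed; 1,578 in favor. Satisfied.

Valid — all requirements satisfied.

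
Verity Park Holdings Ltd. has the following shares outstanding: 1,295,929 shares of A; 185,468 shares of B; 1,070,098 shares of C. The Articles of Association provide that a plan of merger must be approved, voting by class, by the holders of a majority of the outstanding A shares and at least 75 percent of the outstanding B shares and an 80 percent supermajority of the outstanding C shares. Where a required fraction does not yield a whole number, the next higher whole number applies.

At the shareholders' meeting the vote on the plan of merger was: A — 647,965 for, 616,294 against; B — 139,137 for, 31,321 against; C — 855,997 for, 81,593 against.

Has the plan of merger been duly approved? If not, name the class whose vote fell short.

A: a majority of 1295929 is 647965; 647,965 required, 647,965 in favor — approved.
B: 3/4 of 185468 = 139101; 139,101 required, 139,137 in favor — approved.
C: 4/5 of 1070098 = 856078.40, rounded up to 856079; 856,079 required, 855,997 in favor — not approved.

Not approved — the C shares did not give the required vote.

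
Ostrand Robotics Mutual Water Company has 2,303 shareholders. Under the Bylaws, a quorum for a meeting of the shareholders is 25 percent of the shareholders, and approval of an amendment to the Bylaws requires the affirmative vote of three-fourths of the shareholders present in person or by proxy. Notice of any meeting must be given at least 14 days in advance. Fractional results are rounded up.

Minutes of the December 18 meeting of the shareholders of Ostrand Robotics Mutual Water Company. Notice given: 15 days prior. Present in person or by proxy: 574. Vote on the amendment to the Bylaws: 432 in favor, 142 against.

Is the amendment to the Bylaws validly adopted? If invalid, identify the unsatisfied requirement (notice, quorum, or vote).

Invalid — quorum requirement not satisfied.

Notice: 15 days given; 14 required. Satisfied.
Quorum: 25% of 2,303 = 575.75, rounded up to 576; 574 present. Not satisfied.
Vote: requires three-fourths of those present (574); 3/4 of 574 = 430.50, rounded up to 431, so 431 needed; 432 in favor. Satisfied.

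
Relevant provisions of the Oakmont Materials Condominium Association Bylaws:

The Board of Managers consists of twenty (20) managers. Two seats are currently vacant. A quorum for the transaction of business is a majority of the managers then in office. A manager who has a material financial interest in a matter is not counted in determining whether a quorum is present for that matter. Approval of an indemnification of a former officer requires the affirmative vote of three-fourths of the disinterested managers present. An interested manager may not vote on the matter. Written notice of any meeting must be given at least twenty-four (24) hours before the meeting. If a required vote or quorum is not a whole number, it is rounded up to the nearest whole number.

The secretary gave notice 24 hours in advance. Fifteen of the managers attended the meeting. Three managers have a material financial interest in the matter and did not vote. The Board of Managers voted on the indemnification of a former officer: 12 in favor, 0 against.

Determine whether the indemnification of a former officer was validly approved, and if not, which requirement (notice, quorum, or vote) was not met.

Notice: 24 hours given; 24 required (24 ≥ 24). Satisfied.
Quorum: 15 present, but the 3 interested managers do not count, leaving 12. Quorum is 10. Satisfied.
Vote: the indemnification of a former officer requires three-fourths of the disinterested managers present (15 − 3 = 12). 3/4 of 12 = 9, so 9 affirmative votes are needed; 12 voted in favor. Satisfied.

Valid — all requirements satisfied.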